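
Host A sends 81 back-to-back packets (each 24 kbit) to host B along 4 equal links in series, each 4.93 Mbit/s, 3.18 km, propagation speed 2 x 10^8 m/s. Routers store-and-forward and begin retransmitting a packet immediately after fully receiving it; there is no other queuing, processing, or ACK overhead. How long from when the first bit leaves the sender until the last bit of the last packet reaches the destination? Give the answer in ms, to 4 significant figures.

Per-hop transmission t_tx = L/R = 24000/4930000 = 4.86815 ms.
Per-hop propagation t_prop = 3180/200000000 = 0.0159 ms.
Pipeline fill: first packet needs 4·t_tx to clear all hops; remaining 80 packets each add one t_tx.
Total = (4+81-1)·t_tx + 4·t_prop = 84·4.86815 + 4·0.0159 = 409.0 ms.

409.0 ms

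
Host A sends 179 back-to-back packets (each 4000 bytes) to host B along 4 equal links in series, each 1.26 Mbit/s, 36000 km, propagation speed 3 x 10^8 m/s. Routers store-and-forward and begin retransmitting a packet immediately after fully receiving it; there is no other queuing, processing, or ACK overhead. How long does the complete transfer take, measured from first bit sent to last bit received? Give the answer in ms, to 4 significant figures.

Per-hop transmission t_tx = L/R = 32000/1260000 = 25.3968 ms.
Per-hop propagation t_prop = 36000000/300000000 = 120 ms.
Pipeline fill: first packet needs 4·t_tx to clear all hops; remaining 178 packets each add one t_tx.
Total = (4+179-1)·t_tx + 4·t_prop = 182·25.3968 + 4·120 = 5102 ms.

5102 ms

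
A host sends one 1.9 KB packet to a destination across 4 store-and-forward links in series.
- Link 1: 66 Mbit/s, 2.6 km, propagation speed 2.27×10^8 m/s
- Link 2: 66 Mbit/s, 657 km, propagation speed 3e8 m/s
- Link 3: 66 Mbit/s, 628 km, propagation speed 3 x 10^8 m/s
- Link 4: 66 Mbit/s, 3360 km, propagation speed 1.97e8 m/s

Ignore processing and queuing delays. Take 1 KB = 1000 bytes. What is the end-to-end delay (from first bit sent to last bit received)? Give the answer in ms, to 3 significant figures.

L = 15200 bits.
Transmission delay per hop = L/R = 15200/66000000 = 0.230303 ms; 4 hops → 0.921212 ms.
Propagation delays (d/s per hop): 0.0114537, 2.19, 2.09333, 17.0558 ms; sum = 21.3506 ms.
End-to-end = 22.3 ms.

22.3 ms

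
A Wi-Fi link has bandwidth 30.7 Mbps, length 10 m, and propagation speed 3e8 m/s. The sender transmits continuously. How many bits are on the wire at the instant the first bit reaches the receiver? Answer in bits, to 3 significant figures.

Propagation delay = 10 / 300000000 = 3.33333e-08 s.
BDP = R × t_prop = 30700000 × 3.33333e-08 = 1.02333 bits.

1.02 bits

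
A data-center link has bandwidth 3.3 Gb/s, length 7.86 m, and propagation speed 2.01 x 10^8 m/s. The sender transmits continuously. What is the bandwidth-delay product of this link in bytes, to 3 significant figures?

16.1 bytes

Propagation delay = 7.86 / 2.01e+08 = 3.91045e-08 s.
BDP = R × t_prop = 3300000000 × 3.91045e-08 = 129.045 bits.
In bytes: 129.045/8 = 16.1 bytes.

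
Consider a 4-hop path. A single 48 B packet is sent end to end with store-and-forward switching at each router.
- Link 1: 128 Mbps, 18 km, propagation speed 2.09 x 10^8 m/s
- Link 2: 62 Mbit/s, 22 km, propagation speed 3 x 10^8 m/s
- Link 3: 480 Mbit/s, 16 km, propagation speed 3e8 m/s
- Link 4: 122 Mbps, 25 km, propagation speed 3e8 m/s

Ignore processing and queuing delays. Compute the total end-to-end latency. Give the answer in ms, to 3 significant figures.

L = 48 × 8 = 384 bits.
Transmission delays (L/R per hop): 0.003, 0.00619355, 0.0008, 0.00314754 ms; sum = 0.0131411 ms.
Propagation delays (d/s per hop): 0.0861244, 0.0733333, 0.0533333, 0.0833333 ms; sum = 0.296124 ms.
End-to-end = 0.309 ms.

0.309 ms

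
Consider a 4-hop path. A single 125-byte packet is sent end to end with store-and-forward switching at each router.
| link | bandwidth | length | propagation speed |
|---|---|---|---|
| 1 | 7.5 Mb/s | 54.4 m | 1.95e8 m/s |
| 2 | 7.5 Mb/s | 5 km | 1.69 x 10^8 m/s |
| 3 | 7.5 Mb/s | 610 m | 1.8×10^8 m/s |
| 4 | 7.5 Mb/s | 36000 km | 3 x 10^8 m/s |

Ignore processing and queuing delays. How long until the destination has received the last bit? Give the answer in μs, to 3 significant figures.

121000 μs

L = 125 × 8 = 1000 bits.
Transmission delay per hop = L/R = 1000/7500000 = 133.333 μs; 4 hops → 533.333 μs.
Propagation delays (d/s per hop): 0.278974, 29.5858, 3.38889, 120000 μs; sum = 120033 μs.
End-to-end = 121000 μs.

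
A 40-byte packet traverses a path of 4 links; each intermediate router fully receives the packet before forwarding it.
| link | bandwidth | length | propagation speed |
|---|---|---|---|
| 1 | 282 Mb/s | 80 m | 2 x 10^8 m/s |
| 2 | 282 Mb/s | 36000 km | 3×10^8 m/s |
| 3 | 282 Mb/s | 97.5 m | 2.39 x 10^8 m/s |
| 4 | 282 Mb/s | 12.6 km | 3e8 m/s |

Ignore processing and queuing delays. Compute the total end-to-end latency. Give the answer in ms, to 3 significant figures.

L = 40 × 8 = 320 bits.
Transmission delay per hop = L/R = 320/282000000 = 0.00113475 ms; 4 hops → 0.00453901 ms.
Propagation delays (d/s per hop): 0.0004, 120, 0.00040795, 0.042 ms; sum = 120.043 ms.
End-to-end = 120 ms.

120 ms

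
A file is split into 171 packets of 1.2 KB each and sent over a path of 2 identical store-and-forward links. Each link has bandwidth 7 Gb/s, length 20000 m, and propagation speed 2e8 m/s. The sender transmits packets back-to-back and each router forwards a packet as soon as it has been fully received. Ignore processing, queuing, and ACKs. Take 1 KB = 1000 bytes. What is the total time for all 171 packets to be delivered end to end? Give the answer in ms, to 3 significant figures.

0.436 ms

Per-hop transmission t_tx = L/R = 9600/7000000000 = 0.00137143 ms.
Per-hop propagation t_prop = 20000/200000000 = 0.1 ms.
Pipeline fill: first packet needs 2·t_tx to clear all hops; remaining 170 packets each add one t_tx.
Total = (2+171-1)·t_tx + 2·t_prop = 172·0.00137143 + 2·0.1 = 0.436 ms.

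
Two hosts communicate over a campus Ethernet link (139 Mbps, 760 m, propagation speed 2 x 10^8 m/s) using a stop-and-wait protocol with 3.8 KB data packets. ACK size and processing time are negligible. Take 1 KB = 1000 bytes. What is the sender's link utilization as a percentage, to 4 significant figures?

t_tx = L/R = 30400/139000000 = 0.000218705 s.
t_prop = 760/200000000 = 3.8e-06 s; RTT = 7.6e-06 s.
Cycle = t_tx + RTT = 0.000226305 s.
Utilization = t_tx / cycle = 0.000218705/0.000226305 = 96.64 %.

96.64 %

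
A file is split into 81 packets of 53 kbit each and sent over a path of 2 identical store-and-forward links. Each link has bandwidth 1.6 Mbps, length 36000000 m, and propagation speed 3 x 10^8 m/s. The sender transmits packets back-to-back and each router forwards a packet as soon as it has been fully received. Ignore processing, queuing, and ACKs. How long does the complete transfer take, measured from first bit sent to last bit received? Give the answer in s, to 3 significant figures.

2.96 s

Per-hop transmission t_tx = L/R = 53000/1600000 = 0.033125 s.
Per-hop propagation t_prop = 36000000/300000000 = 0.12 s.
Pipeline fill: first packet needs 2·t_tx to clear all hops; remaining 80 packets each add one t_tx.
Total = (2+81-1)·t_tx + 2·t_prop = 82·0.033125 + 2·0.12 = 2.96 s.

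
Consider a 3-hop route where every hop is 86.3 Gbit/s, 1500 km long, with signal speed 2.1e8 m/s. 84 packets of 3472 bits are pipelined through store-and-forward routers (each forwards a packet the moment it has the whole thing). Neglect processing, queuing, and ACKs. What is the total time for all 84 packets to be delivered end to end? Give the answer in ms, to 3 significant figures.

Per-hop transmission t_tx = L/R = 3472/86300000000 = 4.02317e-05 ms.
Per-hop propagation t_prop = 1500000/210000000 = 7.14286 ms.
Pipeline fill: first packet needs 3·t_tx to clear all hops; remaining 83 packets each add one t_tx.
Total = (3+84-1)·t_tx + 3·t_prop = 86·4.02317e-05 + 3·7.14286 = 21.4 ms.

21.4 ms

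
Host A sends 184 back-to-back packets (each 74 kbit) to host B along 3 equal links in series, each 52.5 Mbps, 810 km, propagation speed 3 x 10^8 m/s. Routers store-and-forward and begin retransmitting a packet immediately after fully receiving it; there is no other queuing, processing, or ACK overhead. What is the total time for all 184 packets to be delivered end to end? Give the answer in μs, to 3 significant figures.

Per-hop transmission t_tx = L/R = 74000/52500000 = 1409.52 μs.
Per-hop propagation t_prop = 810000/300000000 = 2700 μs.
Pipeline fill: first packet needs 3·t_tx to clear all hops; remaining 183 packets each add one t_tx.
Total = (3+184-1)·t_tx + 3·t_prop = 186·1409.52 + 3·2700 = 270000 μs.

270000 μs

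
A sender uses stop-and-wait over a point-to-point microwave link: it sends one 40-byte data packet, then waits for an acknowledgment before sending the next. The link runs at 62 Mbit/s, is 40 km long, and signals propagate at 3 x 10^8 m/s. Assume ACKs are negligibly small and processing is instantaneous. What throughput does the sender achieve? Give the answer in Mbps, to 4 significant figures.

t_tx = L/R = 320/62000000 = 5.16129e-06 s.
t_prop = 40000/300000000 = 0.000133333 s; RTT = 0.000266667 s.
Cycle = t_tx + RTT = 0.000271828 s.
Throughput = L / cycle = 320 / 0.000271828 = 1.177 Mbps.

1.177 Mbps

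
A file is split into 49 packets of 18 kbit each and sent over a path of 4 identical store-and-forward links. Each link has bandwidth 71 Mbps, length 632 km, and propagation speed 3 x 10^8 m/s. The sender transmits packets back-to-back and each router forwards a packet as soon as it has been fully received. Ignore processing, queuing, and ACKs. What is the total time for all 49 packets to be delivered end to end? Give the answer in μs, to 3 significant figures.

21600 μs

Per-hop transmission t_tx = L/R = 18000/71000000 = 253.521 μs.
Per-hop propagation t_prop = 632000/300000000 = 2106.67 μs.
Pipeline fill: first packet needs 4·t_tx to clear all hops; remaining 48 packets each add one t_tx.
Total = (4+49-1)·t_tx + 4·t_prop = 52·253.521 + 4·2106.67 = 21600 μs.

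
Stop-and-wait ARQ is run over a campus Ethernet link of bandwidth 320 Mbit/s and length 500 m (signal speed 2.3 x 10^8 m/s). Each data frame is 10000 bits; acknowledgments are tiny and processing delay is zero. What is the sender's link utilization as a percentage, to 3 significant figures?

87.8 %

t_tx = L/R = 10000/320000000 = 3.125e-05 s.
t_prop = 500/2.3e+08 = 2.17391e-06 s; RTT = 4.34783e-06 s.
Cycle = t_tx + RTT = 3.55978e-05 s.
Utilization = t_tx / cycle = 3.125e-05/3.55978e-05 = 87.8 %.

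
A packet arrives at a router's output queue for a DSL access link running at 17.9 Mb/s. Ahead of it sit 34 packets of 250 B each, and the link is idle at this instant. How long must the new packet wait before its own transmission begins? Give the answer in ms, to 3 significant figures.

3.80 ms

Each queued packet: L/R = 2000/17900000 = 0.111732 ms.
34 queued → 3.79888 ms.
Queuing delay = 3.80 ms.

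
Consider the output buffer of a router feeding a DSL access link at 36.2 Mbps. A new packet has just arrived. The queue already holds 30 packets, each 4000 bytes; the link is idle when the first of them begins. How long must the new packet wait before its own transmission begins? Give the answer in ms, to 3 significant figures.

26.5 ms

Each queued packet: L/R = 32000/36200000 = 0.883978 ms.
30 queued → 26.5193 ms.
Queuing delay = 26.5 ms.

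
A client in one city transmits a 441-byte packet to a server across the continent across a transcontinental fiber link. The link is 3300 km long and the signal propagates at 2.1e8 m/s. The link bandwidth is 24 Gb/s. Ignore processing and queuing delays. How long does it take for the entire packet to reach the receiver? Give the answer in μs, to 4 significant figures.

L = 441 × 8 = 3528 bits.
Transmission delay = L/R = 3528 / 24000000000 = 0.147 μs.
Propagation delay = d/s = 3300000 m / 210000000 m/s = 15714.3 μs.
Total = 15710 μs.

15710 μs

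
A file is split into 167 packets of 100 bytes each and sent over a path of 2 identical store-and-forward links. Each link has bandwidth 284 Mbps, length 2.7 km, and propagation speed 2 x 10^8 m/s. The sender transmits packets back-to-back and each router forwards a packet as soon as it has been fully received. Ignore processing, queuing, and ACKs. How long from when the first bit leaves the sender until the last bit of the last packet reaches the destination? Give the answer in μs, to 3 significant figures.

500 μs

Per-hop transmission t_tx = L/R = 800/284000000 = 2.8169 μs.
Per-hop propagation t_prop = 2700/200000000 = 13.5 μs.
Pipeline fill: first packet needs 2·t_tx to clear all hops; remaining 166 packets each add one t_tx.
Total = (2+167-1)·t_tx + 2·t_prop = 168·2.8169 + 2·13.5 = 500 μs.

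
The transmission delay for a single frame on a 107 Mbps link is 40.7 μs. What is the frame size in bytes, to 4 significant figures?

L = R × t_tx = 107000000 b/s × 4.07e-05 s = 4354.9 bits.
In bytes: 4354.9 / 8 = 544.4 bytes.

544.4 bytes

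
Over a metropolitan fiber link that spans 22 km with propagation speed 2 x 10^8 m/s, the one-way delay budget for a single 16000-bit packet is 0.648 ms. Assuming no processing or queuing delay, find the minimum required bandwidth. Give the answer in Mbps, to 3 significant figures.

29.7 Mbps

Propagation delay = 22000 / 200000000 = 0.11 ms.
Transmission budget = 0.648 − 0.11 = 0.538 ms.
R ≥ L / t_tx = 16000 bits / 0.000538 s = 29.7 Mbps.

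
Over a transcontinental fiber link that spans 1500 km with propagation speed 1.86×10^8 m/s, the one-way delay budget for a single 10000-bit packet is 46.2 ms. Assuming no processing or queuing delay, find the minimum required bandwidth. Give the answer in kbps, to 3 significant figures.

262 kbps

Propagation delay = 1500000 / 186000000 = 8.06452 ms.
Transmission budget = 46.2 − 8.06452 = 38.1355 ms.
R ≥ L / t_tx = 10000 bits / 0.0381355 s = 262 kbps.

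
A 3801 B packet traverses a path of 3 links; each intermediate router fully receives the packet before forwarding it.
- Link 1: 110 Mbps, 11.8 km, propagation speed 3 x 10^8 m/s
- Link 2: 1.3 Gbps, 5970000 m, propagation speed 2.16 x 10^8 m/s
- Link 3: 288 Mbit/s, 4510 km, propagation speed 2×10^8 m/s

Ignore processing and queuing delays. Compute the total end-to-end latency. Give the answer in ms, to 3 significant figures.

50.6 ms

L = 3801 × 8 = 30408 bits.
Transmission delays (L/R per hop): 0.276436, 0.0233908, 0.105583 ms; sum = 0.40541 ms.
Propagation delays (d/s per hop): 0.0393333, 27.6389, 22.55 ms; sum = 50.2282 ms.
End-to-end = 50.6 ms.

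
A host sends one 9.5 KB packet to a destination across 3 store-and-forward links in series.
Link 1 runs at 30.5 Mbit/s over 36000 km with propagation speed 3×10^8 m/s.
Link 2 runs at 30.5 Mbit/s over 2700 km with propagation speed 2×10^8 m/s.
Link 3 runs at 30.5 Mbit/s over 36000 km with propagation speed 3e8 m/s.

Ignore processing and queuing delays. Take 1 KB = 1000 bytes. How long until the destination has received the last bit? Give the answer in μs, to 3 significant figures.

L = 76000 bits.
Transmission delay per hop = L/R = 76000/30500000 = 2491.8 μs; 3 hops → 7475.41 μs.
Propagation delays (d/s per hop): 120000, 13500, 120000 μs; sum = 253500 μs.
End-to-end = 261000 μs.

261000 μs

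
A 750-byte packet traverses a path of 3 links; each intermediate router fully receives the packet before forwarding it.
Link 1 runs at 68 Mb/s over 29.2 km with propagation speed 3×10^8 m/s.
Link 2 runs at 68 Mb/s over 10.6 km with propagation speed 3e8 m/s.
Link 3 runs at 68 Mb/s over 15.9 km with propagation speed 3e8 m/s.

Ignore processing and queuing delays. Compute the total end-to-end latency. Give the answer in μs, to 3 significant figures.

L = 750 × 8 = 6000 bits.
Transmission delay per hop = L/R = 6000/68000000 = 88.2353 μs; 3 hops → 264.706 μs.
Propagation delays (d/s per hop): 97.3333, 35.3333, 53 μs; sum = 185.667 μs.
End-to-end = 450 μs.

450 μs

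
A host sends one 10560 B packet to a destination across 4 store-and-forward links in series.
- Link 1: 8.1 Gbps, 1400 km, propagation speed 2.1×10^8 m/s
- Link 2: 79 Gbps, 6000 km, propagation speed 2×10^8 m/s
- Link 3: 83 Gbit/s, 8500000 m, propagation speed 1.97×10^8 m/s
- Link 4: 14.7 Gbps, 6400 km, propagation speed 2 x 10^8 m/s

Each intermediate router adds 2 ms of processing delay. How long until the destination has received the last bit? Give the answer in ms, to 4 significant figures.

L = 10560 × 8 = 84480 bits.
Transmission delays (L/R per hop): 0.0104296, 0.00106937, 0.00101783, 0.00574694 ms; sum = 0.0182638 ms.
Propagation delays (d/s per hop): 6.66667, 30, 43.1472, 32 ms; sum = 111.814 ms.
Processing at 3 router(s): 3 × 2 ms = 6 ms.
End-to-end = 117.8 ms.

117.8 ms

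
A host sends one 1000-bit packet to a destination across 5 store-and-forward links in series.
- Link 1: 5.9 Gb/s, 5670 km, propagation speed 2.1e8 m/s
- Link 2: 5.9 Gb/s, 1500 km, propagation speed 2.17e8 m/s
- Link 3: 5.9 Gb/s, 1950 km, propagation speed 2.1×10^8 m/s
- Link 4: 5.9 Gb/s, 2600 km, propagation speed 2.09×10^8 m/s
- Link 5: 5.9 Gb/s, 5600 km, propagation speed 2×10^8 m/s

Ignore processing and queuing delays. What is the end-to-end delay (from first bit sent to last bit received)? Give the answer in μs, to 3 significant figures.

83600 μs

Transmission delay per hop = L/R = 1000/5900000000 = 0.169492 μs; 5 hops → 0.847458 μs.
Propagation delays (d/s per hop): 27000, 6912.44, 9285.71, 12440.2, 28000 μs; sum = 83638.3 μs.
End-to-end = 83600 μs.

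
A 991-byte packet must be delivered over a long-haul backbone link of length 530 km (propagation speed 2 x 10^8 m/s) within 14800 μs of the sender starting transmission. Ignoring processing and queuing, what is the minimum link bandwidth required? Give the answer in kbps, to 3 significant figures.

653 kbps

L = 7928 bits.
Propagation delay = 530000 / 200000000 = 2650 μs.
Transmission budget = 14800 − 2650 = 12150 μs.
R ≥ L / t_tx = 7928 bits / 0.01215 s = 653 kbps.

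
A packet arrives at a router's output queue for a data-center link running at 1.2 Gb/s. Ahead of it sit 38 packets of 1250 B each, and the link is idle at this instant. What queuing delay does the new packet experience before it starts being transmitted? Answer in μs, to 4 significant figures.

316.7 μs

Each queued packet: L/R = 10000/1200000000 = 8.33333 μs.
38 queued → 316.667 μs.
Queuing delay = 316.7 μs.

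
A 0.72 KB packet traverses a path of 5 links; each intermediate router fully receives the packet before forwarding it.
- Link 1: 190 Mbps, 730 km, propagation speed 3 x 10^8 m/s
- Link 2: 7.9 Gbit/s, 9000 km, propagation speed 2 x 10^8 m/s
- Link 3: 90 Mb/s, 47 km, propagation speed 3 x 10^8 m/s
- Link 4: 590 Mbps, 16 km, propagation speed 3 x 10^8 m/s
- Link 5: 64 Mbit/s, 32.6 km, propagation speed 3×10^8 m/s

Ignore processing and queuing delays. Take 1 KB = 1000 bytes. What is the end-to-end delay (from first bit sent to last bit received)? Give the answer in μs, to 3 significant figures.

47900 μs

L = 5760 bits.
Transmission delays (L/R per hop): 30.3158, 0.729114, 64, 9.76271, 90 μs; sum = 194.808 μs.
Propagation delays (d/s per hop): 2433.33, 45000, 156.667, 53.3333, 108.667 μs; sum = 47752 μs.
End-to-end = 47900 μs.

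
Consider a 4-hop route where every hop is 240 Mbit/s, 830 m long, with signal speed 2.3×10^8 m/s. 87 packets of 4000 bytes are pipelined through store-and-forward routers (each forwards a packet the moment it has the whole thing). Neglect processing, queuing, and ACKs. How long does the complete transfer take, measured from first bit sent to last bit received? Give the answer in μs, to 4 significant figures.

12010 μs

Per-hop transmission t_tx = L/R = 32000/240000000 = 133.333 μs.
Per-hop propagation t_prop = 830/2.3e+08 = 3.6087 μs.
Pipeline fill: first packet needs 4·t_tx to clear all hops; remaining 86 packets each add one t_tx.
Total = (4+87-1)·t_tx + 4·t_prop = 90·133.333 + 4·3.6087 = 12010 μs.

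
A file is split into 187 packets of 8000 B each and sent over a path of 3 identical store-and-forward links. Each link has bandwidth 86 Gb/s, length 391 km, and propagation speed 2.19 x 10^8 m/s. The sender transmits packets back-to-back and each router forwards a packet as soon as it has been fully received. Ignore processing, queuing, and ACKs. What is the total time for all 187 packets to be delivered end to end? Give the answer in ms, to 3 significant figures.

Per-hop transmission t_tx = L/R = 64000/86000000000 = 0.000744186 ms.
Per-hop propagation t_prop = 391000/219000000 = 1.78539 ms.
Pipeline fill: first packet needs 3·t_tx to clear all hops; remaining 186 packets each add one t_tx.
Total = (3+187-1)·t_tx + 3·t_prop = 189·0.000744186 + 3·1.78539 = 5.50 ms.

5.50 ms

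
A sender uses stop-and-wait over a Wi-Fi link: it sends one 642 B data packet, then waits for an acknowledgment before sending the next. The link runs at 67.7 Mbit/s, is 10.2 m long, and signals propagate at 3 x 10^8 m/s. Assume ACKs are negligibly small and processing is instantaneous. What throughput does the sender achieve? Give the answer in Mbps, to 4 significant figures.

t_tx = L/R = 5136/67700000 = 7.58641e-05 s.
t_prop = 10.2/300000000 = 3.4e-08 s; RTT = 6.8e-08 s.
Cycle = t_tx + RTT = 7.59321e-05 s.
Throughput = L / cycle = 5136 / 7.59321e-05 = 67.64 Mbps.

67.64 Mbps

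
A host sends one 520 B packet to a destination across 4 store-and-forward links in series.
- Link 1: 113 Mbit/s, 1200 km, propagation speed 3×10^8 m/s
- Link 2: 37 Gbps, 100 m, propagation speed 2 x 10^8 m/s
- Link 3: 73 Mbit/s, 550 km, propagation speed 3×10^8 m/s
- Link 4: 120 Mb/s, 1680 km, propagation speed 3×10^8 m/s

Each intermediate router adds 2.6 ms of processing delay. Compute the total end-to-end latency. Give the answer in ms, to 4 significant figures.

L = 520 × 8 = 4160 bits.
Transmission delays (L/R per hop): 0.0368142, 0.000112432, 0.0569863, 0.0346667 ms; sum = 0.12858 ms.
Propagation delays (d/s per hop): 4, 0.0005, 1.83333, 5.6 ms; sum = 11.4338 ms.
Processing at 3 router(s): 3 × 2.6 ms = 7.8 ms.
End-to-end = 19.36 ms.

19.36 ms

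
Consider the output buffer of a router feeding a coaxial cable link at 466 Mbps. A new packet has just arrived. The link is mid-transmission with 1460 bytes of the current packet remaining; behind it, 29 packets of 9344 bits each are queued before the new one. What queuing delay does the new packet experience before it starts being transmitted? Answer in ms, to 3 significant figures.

0.607 ms

Each queued packet: L/R = 9344/466000000 = 0.0200515 ms.
29 queued → 0.581494 ms.
Plus remaining 11680 bits of current packet: 0.0250644 ms.
Queuing delay = 0.607 ms.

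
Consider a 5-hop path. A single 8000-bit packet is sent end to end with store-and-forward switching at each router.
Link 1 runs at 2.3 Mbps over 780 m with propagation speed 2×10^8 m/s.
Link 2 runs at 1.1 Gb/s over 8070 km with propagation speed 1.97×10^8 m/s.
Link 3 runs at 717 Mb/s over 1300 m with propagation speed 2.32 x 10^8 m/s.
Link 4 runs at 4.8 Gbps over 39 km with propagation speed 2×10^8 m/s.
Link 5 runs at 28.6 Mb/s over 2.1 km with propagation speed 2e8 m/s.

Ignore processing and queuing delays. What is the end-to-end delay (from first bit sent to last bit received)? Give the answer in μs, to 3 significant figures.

45000 μs

Transmission delays (L/R per hop): 3478.26, 7.27273, 11.1576, 1.66667, 279.72 μs; sum = 3778.08 μs.
Propagation delays (d/s per hop): 3.9, 40964.5, 5.60345, 195, 10.5 μs; sum = 41179.5 μs.
End-to-end = 45000 μs.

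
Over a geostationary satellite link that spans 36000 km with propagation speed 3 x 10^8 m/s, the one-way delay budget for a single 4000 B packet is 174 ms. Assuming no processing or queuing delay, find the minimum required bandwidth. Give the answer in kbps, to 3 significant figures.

L = 32000 bits.
Propagation delay = 36000000 / 300000000 = 120 ms.
Transmission budget = 174 − 120 = 54 ms.
R ≥ L / t_tx = 32000 bits / 0.054 s = 593 kbps.

593 kbps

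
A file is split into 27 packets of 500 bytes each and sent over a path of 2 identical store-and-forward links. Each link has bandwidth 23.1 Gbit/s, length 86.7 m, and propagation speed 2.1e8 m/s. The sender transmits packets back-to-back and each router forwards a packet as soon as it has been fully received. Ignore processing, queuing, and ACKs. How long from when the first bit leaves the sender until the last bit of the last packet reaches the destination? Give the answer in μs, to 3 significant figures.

5.67 μs

Per-hop transmission t_tx = L/R = 4000/23100000000 = 0.17316 μs.
Per-hop propagation t_prop = 86.7/210000000 = 0.412857 μs.
Pipeline fill: first packet needs 2·t_tx to clear all hops; remaining 26 packets each add one t_tx.
Total = (2+27-1)·t_tx + 2·t_prop = 28·0.17316 + 2·0.412857 = 5.67 μs.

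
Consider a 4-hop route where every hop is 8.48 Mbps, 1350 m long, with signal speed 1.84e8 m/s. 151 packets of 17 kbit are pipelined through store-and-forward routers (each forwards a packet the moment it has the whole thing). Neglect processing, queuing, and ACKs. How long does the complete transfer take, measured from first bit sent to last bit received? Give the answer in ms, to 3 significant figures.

309 ms

Per-hop transmission t_tx = L/R = 17000/8480000 = 2.00472 ms.
Per-hop propagation t_prop = 1350/184000000 = 0.00733696 ms.
Pipeline fill: first packet needs 4·t_tx to clear all hops; remaining 150 packets each add one t_tx.
Total = (4+151-1)·t_tx + 4·t_prop = 154·2.00472 + 4·0.00733696 = 309 ms.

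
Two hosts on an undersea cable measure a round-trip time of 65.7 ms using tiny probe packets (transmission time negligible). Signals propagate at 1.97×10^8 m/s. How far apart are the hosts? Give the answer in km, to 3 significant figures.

6470 km

One-way propagation = RTT/2 = 32.85 ms.
d = s × t = 197000000 × 0.03285 = 6470 km.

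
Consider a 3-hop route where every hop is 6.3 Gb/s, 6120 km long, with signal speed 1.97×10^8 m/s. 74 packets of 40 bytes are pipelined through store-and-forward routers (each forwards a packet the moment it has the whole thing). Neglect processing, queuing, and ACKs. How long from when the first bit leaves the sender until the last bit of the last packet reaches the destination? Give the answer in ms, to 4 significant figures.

93.20 ms

Per-hop transmission t_tx = L/R = 320/6300000000 = 5.07937e-05 ms.
Per-hop propagation t_prop = 6120000/197000000 = 31.066 ms.
Pipeline fill: first packet needs 3·t_tx to clear all hops; remaining 73 packets each add one t_tx.
Total = (3+74-1)·t_tx + 3·t_prop = 76·5.07937e-05 + 3·31.066 = 93.20 ms.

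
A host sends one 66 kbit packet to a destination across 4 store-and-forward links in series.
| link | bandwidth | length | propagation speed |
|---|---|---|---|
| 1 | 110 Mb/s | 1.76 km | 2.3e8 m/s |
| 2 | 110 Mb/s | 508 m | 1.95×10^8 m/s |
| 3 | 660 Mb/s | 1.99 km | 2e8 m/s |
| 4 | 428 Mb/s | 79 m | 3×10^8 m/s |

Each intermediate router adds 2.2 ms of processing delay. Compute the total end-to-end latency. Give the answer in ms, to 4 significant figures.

8.075 ms

L = 66000 bits.
Transmission delays (L/R per hop): 0.6, 0.6, 0.1, 0.154206 ms; sum = 1.45421 ms.
Propagation delays (d/s per hop): 0.00765217, 0.00260513, 0.00995, 0.000263333 ms; sum = 0.0204706 ms.
Processing at 3 router(s): 3 × 2.2 ms = 6.6 ms.
End-to-end = 8.075 ms.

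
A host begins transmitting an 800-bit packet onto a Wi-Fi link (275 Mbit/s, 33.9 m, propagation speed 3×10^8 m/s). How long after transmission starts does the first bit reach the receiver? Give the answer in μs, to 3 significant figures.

First bit experiences only propagation delay: d/s = 33.9/300000000 = 0.113 μs.

0.113 μs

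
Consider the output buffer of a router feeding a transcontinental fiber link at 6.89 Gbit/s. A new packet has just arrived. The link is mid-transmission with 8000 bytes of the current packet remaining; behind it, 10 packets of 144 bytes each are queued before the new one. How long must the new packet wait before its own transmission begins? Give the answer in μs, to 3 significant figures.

Each queued packet: L/R = 1152/6890000000 = 0.167199 μs.
10 queued → 1.67199 μs.
Plus remaining 64000 bits of current packet: 9.28882 μs.
Queuing delay = 11.0 μs.

11.0 μs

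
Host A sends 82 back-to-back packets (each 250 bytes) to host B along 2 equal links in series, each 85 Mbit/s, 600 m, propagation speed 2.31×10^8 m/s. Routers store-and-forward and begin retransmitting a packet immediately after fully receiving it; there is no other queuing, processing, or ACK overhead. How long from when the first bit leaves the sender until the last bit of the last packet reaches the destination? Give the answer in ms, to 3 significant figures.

Per-hop transmission t_tx = L/R = 2000/85000000 = 0.0235294 ms.
Per-hop propagation t_prop = 600/231000000 = 0.0025974 ms.
Pipeline fill: first packet needs 2·t_tx to clear all hops; remaining 81 packets each add one t_tx.
Total = (2+82-1)·t_tx + 2·t_prop = 83·0.0235294 + 2·0.0025974 = 1.96 ms.

1.96 ms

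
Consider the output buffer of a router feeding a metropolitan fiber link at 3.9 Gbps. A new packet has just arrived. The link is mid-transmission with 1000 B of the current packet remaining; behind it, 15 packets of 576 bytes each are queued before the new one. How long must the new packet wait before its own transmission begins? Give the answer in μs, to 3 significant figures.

Each queued packet: L/R = 4608/3900000000 = 1.18154 μs.
15 queued → 17.7231 μs.
Plus remaining 8000 bits of current packet: 2.05128 μs.
Queuing delay = 19.8 μs.

19.8 μs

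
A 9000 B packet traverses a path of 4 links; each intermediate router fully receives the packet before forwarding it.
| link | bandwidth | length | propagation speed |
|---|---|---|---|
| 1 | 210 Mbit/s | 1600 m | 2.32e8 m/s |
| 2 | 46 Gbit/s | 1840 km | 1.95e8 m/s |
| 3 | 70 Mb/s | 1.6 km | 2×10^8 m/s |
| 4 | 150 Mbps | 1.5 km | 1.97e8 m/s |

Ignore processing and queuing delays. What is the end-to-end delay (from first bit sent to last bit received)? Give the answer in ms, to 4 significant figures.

L = 9000 × 8 = 72000 bits.
Transmission delays (L/R per hop): 0.342857, 0.00156522, 1.02857, 0.48 ms; sum = 1.85299 ms.
Propagation delays (d/s per hop): 0.00689655, 9.4359, 0.008, 0.00761421 ms; sum = 9.45841 ms.
End-to-end = 11.31 ms.

11.31 ms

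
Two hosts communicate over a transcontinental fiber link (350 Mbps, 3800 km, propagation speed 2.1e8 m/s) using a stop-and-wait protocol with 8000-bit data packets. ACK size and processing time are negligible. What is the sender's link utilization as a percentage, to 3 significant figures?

0.0631 %

t_tx = L/R = 8000/350000000 = 2.28571e-05 s.
t_prop = 3800000/210000000 = 0.0180952 s; RTT = 0.0361905 s.
Cycle = t_tx + RTT = 0.0362133 s.
Utilization = t_tx / cycle = 2.28571e-05/0.0362133 = 0.0631 %.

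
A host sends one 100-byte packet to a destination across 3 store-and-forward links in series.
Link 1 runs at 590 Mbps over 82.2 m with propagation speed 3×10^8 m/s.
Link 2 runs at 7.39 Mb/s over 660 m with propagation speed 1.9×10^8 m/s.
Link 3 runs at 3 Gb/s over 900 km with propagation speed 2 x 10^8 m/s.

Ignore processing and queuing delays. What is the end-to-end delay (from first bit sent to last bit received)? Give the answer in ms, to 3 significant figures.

4.61 ms

L = 100 × 8 = 800 bits.
Transmission delays (L/R per hop): 0.00135593, 0.108254, 0.000266667 ms; sum = 0.109877 ms.
Propagation delays (d/s per hop): 0.000274, 0.00347368, 4.5 ms; sum = 4.50375 ms.
End-to-end = 4.61 ms.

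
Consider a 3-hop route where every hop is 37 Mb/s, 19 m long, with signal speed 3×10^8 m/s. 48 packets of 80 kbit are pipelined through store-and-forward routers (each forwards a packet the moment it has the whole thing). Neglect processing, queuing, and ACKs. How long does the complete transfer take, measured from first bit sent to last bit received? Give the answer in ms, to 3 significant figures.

108 ms

Per-hop transmission t_tx = L/R = 80000/37000000 = 2.16216 ms.
Per-hop propagation t_prop = 19/300000000 = 6.33333e-05 ms.
Pipeline fill: first packet needs 3·t_tx to clear all hops; remaining 47 packets each add one t_tx.
Total = (3+48-1)·t_tx + 3·t_prop = 50·2.16216 + 3·6.33333e-05 = 108 ms.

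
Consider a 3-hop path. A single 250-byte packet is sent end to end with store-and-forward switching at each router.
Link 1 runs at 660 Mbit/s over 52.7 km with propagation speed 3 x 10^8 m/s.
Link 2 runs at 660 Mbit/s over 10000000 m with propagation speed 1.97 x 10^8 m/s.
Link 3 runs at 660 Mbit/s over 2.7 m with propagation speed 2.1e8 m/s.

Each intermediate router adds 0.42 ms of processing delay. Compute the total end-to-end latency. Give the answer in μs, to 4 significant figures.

L = 250 × 8 = 2000 bits.
Transmission delay per hop = L/R = 2000/660000000 = 3.0303 μs; 3 hops → 9.09091 μs.
Propagation delays (d/s per hop): 175.667, 50761.4, 0.0128571 μs; sum = 50937.1 μs.
Processing at 2 router(s): 2 × 0.42 ms = 840 μs.
End-to-end = 51790 μs.

51790 μs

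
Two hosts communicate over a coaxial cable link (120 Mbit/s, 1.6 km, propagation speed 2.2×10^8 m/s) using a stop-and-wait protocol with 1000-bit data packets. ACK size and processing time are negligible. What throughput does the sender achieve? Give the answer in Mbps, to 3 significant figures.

43.7 Mbps

t_tx = L/R = 1000/120000000 = 8.33333e-06 s.
t_prop = 1600/2.2e+08 = 7.27273e-06 s; RTT = 1.45455e-05 s.
Cycle = t_tx + RTT = 2.28788e-05 s.
Throughput = L / cycle = 1000 / 2.28788e-05 = 43.7 Mbps.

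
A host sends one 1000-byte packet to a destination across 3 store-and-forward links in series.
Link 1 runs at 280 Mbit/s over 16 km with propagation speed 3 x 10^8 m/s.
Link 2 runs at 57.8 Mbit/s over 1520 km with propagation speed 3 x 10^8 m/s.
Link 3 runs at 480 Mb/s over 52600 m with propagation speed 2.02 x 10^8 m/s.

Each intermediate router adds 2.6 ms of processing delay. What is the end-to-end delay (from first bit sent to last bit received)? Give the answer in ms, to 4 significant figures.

10.76 ms

L = 1000 × 8 = 8000 bits.
Transmission delays (L/R per hop): 0.0285714, 0.138408, 0.0166667 ms; sum = 0.183646 ms.
Propagation delays (d/s per hop): 0.0533333, 5.06667, 0.260396 ms; sum = 5.3804 ms.
Processing at 2 router(s): 2 × 2.6 ms = 5.2 ms.
End-to-end = 10.76 ms.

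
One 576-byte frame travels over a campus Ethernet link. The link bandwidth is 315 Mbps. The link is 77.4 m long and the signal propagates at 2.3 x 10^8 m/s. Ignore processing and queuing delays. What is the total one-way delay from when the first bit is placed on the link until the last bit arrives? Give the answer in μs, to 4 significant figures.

14.97 μs

L = 576 × 8 = 4608 bits.
Transmission delay = L/R = 4608 / 315000000 = 14.6286 μs.
Propagation delay = d/s = 77.4 m / 2.3e+08 m/s = 0.336522 μs.
Total = 14.97 μs.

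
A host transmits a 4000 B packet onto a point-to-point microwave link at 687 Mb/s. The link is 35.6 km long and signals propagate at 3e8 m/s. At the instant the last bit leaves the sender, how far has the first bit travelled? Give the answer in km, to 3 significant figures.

14.0 km

t_tx = L/R = 32000/687000000 = 4.65793e-05 s.
Distance = s × t_tx = 300000000 × 4.65793e-05 = 14.0 km.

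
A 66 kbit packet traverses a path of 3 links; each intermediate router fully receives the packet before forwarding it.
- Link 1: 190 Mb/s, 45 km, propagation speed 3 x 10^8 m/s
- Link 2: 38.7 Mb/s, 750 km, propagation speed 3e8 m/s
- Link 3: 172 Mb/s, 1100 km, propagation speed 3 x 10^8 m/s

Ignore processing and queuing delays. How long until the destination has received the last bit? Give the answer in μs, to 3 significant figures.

L = 66000 bits.
Transmission delays (L/R per hop): 347.368, 1705.43, 383.721 μs; sum = 2436.52 μs.
Propagation delays (d/s per hop): 150, 2500, 3666.67 μs; sum = 6316.67 μs.
End-to-end = 8750 μs.

8750 μs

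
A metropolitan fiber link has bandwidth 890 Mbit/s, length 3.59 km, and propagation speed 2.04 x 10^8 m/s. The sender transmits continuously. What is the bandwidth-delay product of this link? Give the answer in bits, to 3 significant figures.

Propagation delay = 3590 / 204000000 = 1.7598e-05 s.
BDP = R × t_prop = 890000000 × 1.7598e-05 = 15662.3 bits.

15700 bits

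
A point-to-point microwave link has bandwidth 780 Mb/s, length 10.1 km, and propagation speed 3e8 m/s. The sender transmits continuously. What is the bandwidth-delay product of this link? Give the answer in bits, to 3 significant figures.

Propagation delay = 10100 / 300000000 = 3.36667e-05 s.
BDP = R × t_prop = 780000000 × 3.36667e-05 = 26260 bits.

26300 bits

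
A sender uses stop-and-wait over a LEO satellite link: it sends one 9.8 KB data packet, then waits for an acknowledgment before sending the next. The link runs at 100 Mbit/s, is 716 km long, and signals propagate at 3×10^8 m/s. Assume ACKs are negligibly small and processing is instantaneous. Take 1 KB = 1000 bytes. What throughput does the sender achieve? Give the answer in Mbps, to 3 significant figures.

14.1 Mbps

t_tx = L/R = 78400/100000000 = 0.000784 s.
t_prop = 716000/300000000 = 0.00238667 s; RTT = 0.00477333 s.
Cycle = t_tx + RTT = 0.00555733 s.
Throughput = L / cycle = 78400 / 0.00555733 = 14.1 Mbps.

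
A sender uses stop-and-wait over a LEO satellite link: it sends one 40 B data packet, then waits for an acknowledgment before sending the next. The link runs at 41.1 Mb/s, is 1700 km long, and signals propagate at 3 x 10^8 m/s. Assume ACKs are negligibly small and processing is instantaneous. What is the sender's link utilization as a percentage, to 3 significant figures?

t_tx = L/R = 320/41100000 = 7.78589e-06 s.
t_prop = 1700000/300000000 = 0.00566667 s; RTT = 0.0113333 s.
Cycle = t_tx + RTT = 0.0113411 s.
Utilization = t_tx / cycle = 7.78589e-06/0.0113411 = 0.0687 %.

0.0687 %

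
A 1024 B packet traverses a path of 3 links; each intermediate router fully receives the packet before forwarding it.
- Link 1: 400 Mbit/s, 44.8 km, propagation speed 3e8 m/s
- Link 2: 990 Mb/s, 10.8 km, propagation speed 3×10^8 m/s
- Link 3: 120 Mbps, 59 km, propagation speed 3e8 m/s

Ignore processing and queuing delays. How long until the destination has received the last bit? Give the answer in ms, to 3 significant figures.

L = 1024 × 8 = 8192 bits.
Transmission delays (L/R per hop): 0.02048, 0.00827475, 0.0682667 ms; sum = 0.0970214 ms.
Propagation delays (d/s per hop): 0.149333, 0.036, 0.196667 ms; sum = 0.382 ms.
End-to-end = 0.479 ms.

0.479 ms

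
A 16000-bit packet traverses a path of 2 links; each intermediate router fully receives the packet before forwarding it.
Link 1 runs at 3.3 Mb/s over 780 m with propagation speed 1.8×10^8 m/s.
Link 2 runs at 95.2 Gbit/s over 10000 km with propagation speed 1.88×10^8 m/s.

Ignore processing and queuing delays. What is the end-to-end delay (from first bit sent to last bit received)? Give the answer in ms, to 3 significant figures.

Transmission delays (L/R per hop): 4.84848, 0.000168067 ms; sum = 4.84865 ms.
Propagation delays (d/s per hop): 0.00433333, 53.1915 ms; sum = 53.1958 ms.
End-to-end = 58.0 ms.

58.0 ms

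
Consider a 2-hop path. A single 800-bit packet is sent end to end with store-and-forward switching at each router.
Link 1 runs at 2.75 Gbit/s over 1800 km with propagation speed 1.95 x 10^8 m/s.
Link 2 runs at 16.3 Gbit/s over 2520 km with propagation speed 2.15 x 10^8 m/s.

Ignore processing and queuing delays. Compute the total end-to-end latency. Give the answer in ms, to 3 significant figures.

Transmission delays (L/R per hop): 0.000290909, 4.90798e-05 ms; sum = 0.000339989 ms.
Propagation delays (d/s per hop): 9.23077, 11.7209 ms; sum = 20.9517 ms.
End-to-end = 21.0 ms.

21.0 ms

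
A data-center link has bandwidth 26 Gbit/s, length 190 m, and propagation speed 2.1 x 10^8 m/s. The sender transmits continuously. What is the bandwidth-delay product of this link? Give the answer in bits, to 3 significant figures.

Propagation delay = 190 / 210000000 = 9.04762e-07 s.
BDP = R × t_prop = 26000000000 × 9.04762e-07 = 23523.8 bits.

23500 bits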